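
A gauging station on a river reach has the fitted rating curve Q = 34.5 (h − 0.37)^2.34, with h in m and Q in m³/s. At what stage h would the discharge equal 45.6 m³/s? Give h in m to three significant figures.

h − h₀ = (Q/C)^(1/b) = (45.6/34.5)^(1/2.34) = 1.127 m
h = 0.37 + 1.127 = 1.497 m

1.50 m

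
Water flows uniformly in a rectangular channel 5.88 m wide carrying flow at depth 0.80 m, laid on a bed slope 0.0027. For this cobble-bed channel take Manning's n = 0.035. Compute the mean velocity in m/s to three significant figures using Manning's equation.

1.09 m/s

A = b·y = 5.88 × 0.80 = 4.704 m²
P = b + 2y = 5.88 + 2×0.80 = 7.480 m
R = A/P = 4.704/7.480 = 0.6289 m
Q = (1/n)·A·R^(2/3)·S^(1/2) = (1/0.035) × 4.704 × 0.6289^(2/3) × 0.0027^(1/2) = 5.126 m³/s
V = Q/A = 5.126/4.704 = 1.090 m/s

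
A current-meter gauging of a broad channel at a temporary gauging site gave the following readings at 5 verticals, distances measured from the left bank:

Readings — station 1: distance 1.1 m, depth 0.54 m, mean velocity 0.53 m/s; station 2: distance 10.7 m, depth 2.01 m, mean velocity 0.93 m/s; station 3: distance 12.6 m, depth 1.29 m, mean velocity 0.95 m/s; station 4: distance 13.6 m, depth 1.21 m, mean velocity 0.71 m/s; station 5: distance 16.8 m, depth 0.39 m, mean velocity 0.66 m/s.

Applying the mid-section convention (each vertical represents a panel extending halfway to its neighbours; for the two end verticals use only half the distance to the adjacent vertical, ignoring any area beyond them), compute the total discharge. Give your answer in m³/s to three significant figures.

16.1 m³/s

w_1 = (10.7 − 1.1)/2 = 4.8 m; q_1 = 0.53 × 0.54 × 4.8 = 1.374 m³/s
w_2 = (12.6 − 1.1)/2 = 5.75 m; q_2 = 0.93 × 2.01 × 5.75 = 10.75 m³/s
w_3 = (13.6 − 10.7)/2 = 1.45 m; q_3 = 0.95 × 1.29 × 1.45 = 1.777 m³/s
w_4 = (16.8 − 12.6)/2 = 2.1 m; q_4 = 0.71 × 1.21 × 2.1 = 1.804 m³/s
w_5 = (16.8 − 13.6)/2 = 1.6 m; q_5 = 0.66 × 0.39 × 1.6 = 0.4118 m³/s
Q = Σ qᵢ = 16.12 m³/s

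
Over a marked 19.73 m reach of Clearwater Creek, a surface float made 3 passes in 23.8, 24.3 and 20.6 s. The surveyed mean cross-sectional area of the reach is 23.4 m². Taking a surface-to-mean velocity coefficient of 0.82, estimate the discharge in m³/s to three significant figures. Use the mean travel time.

t̄ = (23.8 + 24.3 + 20.6) / 3 = 22.9 s
v_surface = L / t̄ = 19.73 / 22.9 = 0.8616 m/s
v_mean = 0.82 × 0.8616 = 0.7065 m/s
Q = A × v_mean = 23.4 × 0.7065 = 16.53 m³/s

16.5 m³/s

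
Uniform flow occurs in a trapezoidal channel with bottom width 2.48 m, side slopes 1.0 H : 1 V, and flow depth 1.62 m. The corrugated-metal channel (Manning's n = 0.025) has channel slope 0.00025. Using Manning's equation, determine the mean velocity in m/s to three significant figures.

A = (b + z·y)·y = (2.48 + 1.0×1.62)×1.62 = 6.642 m²
P = b + 2y√(1+z²) = 2.48 + 2×1.62×√(1+1.0²) = 7.062 m
R = A/P = 6.642/7.062 = 0.9405 m
Q = (1/n)·A·R^(2/3)·S^(1/2) = (1/0.025) × 6.642 × 0.9405^(2/3) × 0.00025^(1/2) = 4.032 m³/s
V = Q/A = 4.032/6.642 = 0.6071 m/s

0.607 m/s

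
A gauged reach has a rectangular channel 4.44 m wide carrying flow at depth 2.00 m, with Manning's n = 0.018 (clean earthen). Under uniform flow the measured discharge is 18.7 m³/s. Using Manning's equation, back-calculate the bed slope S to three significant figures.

0.00134

A = b·y = 4.44 × 2.00 = 8.880 m²
P = b + 2y = 4.44 + 2×2.00 = 8.440 m
R = A/P = 8.880/8.440 = 1.052 m
S = (Q·n / (1·A·R^(2/3)))² = (18.7×0.018 / (1×8.880×1.034))² = 0.001343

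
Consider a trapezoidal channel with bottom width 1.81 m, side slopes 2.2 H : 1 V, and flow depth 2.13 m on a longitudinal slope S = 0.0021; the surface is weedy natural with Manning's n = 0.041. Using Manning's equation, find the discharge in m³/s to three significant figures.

16.9 m³/s

A = (b + z·y)·y = (1.81 + 2.2×2.13)×2.13 = 13.84 m²
P = b + 2y√(1+z²) = 1.81 + 2×2.13×√(1+2.2²) = 12.10 m
R = A/P = 13.84/12.10 = 1.143 m
Q = (1/n)·A·R^(2/3)·S^(1/2) = (1/0.041) × 13.84 × 1.143^(2/3) × 0.0021^(1/2) = 16.91 m³/s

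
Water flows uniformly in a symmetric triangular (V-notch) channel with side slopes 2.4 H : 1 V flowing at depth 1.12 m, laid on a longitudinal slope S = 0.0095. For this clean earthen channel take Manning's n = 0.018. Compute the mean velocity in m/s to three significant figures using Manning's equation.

A = z·y² = 2.4×1.12² = 3.011 m²
P = 2y√(1+z²) = 2×1.12×√(1+2.4²) = 5.824 m
R = A/P = 3.011/5.824 = 0.5169 m
Q = (1/n)·A·R^(2/3)·S^(1/2) = (1/0.018) × 3.011 × 0.5169^(2/3) × 0.0095^(1/2) = 10.50 m³/s
V = Q/A = 10.50/3.011 = 3.488 m/s

3.49 m/s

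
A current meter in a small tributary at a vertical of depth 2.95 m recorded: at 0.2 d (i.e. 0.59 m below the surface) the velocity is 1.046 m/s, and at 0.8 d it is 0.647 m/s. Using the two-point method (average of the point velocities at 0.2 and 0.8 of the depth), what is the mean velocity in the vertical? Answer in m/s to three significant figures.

0.847 m/s

v̄ = (1.046 + 0.647) / 2 = 0.8465 m/s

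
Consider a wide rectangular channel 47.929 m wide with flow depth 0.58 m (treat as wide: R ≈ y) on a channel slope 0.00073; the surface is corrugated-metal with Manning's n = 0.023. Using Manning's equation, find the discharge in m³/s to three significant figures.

22.7 m³/s

A = b·y = 47.929 × 0.58 = 27.80 m²
Wide channel: R ≈ y = 0.58 m
Q = (1/n)·A·R^(2/3)·S^(1/2) = (1/0.023) × 27.80 × 0.5800^(2/3) × 0.00073^(1/2) = 22.71 m³/s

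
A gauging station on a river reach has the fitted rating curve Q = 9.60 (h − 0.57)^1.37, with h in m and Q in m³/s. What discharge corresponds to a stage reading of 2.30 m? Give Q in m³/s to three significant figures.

Q = 9.60 × (2.30 − 0.57)^1.37 = 9.60 × 1.73^1.37 = 20.34 m³/s

20.3 m³/s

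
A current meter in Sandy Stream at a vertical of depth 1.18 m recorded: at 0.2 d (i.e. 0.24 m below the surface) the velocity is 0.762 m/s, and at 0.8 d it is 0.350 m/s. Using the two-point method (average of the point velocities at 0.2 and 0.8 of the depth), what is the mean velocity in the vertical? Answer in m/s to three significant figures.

0.556 m/s

v̄ = (0.762 + 0.350) / 2 = 0.5560 m/s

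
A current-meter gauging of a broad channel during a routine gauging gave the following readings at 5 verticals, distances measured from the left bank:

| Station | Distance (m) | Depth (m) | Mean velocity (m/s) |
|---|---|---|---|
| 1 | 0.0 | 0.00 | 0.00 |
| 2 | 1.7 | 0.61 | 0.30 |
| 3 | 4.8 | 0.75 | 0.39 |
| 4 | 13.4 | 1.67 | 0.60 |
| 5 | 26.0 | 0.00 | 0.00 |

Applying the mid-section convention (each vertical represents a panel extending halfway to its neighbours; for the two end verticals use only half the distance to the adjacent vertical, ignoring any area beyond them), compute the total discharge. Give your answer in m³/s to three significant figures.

w_2 = (4.8 − 0.0)/2 = 2.4 m; q_2 = 0.30 × 0.61 × 2.4 = 0.4392 m³/s
w_3 = (13.4 − 1.7)/2 = 5.85 m; q_3 = 0.39 × 0.75 × 5.85 = 1.711 m³/s
w_4 = (26.0 − 4.8)/2 = 10.6 m; q_4 = 0.60 × 1.67 × 10.6 = 10.62 m³/s
Stations 1, 5 contribute zero (depth or velocity is 0).
Q = Σ qᵢ = 12.77 m³/s

12.8 m³/s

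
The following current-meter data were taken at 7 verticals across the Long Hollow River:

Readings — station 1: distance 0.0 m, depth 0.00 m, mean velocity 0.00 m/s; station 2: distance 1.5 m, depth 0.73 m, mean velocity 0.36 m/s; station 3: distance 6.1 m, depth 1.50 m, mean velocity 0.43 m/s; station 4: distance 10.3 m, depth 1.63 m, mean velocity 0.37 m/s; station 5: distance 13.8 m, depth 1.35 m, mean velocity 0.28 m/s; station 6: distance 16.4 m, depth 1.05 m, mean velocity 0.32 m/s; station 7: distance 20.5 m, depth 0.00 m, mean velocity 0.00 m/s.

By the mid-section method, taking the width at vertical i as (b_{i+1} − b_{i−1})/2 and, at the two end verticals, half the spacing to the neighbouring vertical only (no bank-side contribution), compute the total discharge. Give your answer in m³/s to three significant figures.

w_2 = (6.1 − 0.0)/2 = 3.05 m; q_2 = 0.36 × 0.73 × 3.05 = 0.8015 m³/s
w_3 = (10.3 − 1.5)/2 = 4.4 m; q_3 = 0.43 × 1.50 × 4.4 = 2.838 m³/s
w_4 = (13.8 − 6.1)/2 = 3.85 m; q_4 = 0.37 × 1.63 × 3.85 = 2.322 m³/s
w_5 = (16.4 − 10.3)/2 = 3.05 m; q_5 = 0.28 × 1.35 × 3.05 = 1.153 m³/s
w_6 = (20.5 − 13.8)/2 = 3.35 m; q_6 = 0.32 × 1.05 × 3.35 = 1.126 m³/s
Stations 1, 7 contribute zero (depth or velocity is 0).
Q = Σ qᵢ = 8.240 m³/s

8.24 m³/s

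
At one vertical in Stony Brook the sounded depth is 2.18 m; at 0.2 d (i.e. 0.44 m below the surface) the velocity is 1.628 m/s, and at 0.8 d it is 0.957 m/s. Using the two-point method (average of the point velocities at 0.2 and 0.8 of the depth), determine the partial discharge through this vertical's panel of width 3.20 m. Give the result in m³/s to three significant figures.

v̄ = (1.628 + 0.957) / 2 = 1.293 m/s
q = v̄ × d × w = 1.293 × 2.18 × 3.20 = 9.016 m³/s

9.02 m³/s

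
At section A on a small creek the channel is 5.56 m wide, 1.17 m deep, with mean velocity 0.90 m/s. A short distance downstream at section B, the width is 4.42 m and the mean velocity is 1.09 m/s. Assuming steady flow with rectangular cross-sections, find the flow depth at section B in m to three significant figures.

1.22 m

Q = A₁V₁ = (5.56×1.17) × 0.90 = 5.855 m³/s
d₂ = Q/(b₂ V₂) = 5.855/(4.42×1.09) = 1.215 m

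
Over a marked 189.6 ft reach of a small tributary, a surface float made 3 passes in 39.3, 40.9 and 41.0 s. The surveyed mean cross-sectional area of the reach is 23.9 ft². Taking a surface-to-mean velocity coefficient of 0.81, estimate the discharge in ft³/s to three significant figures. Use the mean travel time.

t̄ = (39.3 + 40.9 + 41.0) / 3 = 40.4 s
v_surface = L / t̄ = 189.6 / 40.4 = 4.693 ft/s
v_mean = 0.81 × 4.693 = 3.801 ft/s
Q = A × v_mean = 23.9 × 3.801 = 90.85 ft³/s

90.9 ft³/s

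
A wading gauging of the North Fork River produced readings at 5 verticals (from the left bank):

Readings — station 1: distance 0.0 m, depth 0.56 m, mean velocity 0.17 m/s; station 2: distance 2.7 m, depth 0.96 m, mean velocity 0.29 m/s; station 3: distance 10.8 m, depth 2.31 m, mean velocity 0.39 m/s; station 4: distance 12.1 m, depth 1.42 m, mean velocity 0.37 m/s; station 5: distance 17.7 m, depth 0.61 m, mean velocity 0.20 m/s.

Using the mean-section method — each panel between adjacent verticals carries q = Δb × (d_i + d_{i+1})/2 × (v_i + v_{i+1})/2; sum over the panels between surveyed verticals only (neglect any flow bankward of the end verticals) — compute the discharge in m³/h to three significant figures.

27100 m³/h

Panel 1-2: Δb = 2.7 m, d̄ = (0.56+0.96)/2 = 0.76, v̄ = (0.17+0.29)/2 = 0.23 → q = 2.7×0.76×0.23 = 0.4720 m³/s
Panel 2-3: Δb = 8.1 m, d̄ = (0.96+2.31)/2 = 1.635, v̄ = (0.29+0.39)/2 = 0.34 → q = 8.1×1.635×0.34 = 4.503 m³/s
Panel 3-4: Δb = 1.3 m, d̄ = (2.31+1.42)/2 = 1.865, v̄ = (0.39+0.37)/2 = 0.38 → q = 1.3×1.865×0.38 = 0.9213 m³/s
Panel 4-5: Δb = 5.6 m, d̄ = (1.42+0.61)/2 = 1.015, v̄ = (0.37+0.20)/2 = 0.285 → q = 5.6×1.015×0.285 = 1.620 m³/s
Q = Σ q = 7.516 m³/s
= 7.516 × 3600 = 27060 m³/h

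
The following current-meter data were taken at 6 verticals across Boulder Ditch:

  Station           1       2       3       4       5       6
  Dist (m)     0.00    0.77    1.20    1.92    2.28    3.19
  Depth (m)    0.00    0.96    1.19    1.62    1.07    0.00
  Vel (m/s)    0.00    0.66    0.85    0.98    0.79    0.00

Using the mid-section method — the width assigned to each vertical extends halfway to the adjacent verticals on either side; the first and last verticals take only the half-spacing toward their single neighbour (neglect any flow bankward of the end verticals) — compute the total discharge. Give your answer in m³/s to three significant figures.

2.36 m³/s

w_2 = (1.20 − 0.00)/2 = 0.6 m; q_2 = 0.66 × 0.96 × 0.6 = 0.3802 m³/s
w_3 = (1.92 − 0.77)/2 = 0.575 m; q_3 = 0.85 × 1.19 × 0.575 = 0.5816 m³/s
w_4 = (2.28 − 1.20)/2 = 0.54 m; q_4 = 0.98 × 1.62 × 0.54 = 0.8573 m³/s
w_5 = (3.19 − 1.92)/2 = 0.635 m; q_5 = 0.79 × 1.07 × 0.635 = 0.5368 m³/s
Stations 1, 6 contribute zero (depth or velocity is 0).
Q = Σ qᵢ = 2.356 m³/s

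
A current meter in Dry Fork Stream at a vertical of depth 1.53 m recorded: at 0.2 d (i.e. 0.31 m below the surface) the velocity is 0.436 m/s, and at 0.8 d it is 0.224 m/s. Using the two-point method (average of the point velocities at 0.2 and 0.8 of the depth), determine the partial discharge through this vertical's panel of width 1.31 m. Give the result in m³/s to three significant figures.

0.661 m³/s

v̄ = (0.436 + 0.224) / 2 = 0.3300 m/s
q = v̄ × d × w = 0.3300 × 1.53 × 1.31 = 0.6614 m³/s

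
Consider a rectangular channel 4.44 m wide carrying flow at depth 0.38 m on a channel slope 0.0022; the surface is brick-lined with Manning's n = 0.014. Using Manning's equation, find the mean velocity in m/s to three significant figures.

A = b·y = 4.44 × 0.38 = 1.687 m²
P = b + 2y = 4.44 + 2×0.38 = 5.200 m
R = A/P = 1.687/5.200 = 0.3245 m
Q = (1/n)·A·R^(2/3)·S^(1/2) = (1/0.014) × 1.687 × 0.3245^(2/3) × 0.0022^(1/2) = 2.669 m³/s
V = Q/A = 2.669/1.687 = 1.582 m/s

1.58 m/s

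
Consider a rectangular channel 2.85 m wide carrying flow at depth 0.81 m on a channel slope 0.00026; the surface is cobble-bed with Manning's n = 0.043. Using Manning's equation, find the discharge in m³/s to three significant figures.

A = b·y = 2.85 × 0.81 = 2.309 m²
P = b + 2y = 2.85 + 2×0.81 = 4.470 m
R = A/P = 2.309/4.470 = 0.5164 m
Q = (1/n)·A·R^(2/3)·S^(1/2) = (1/0.043) × 2.309 × 0.5164^(2/3) × 0.00026^(1/2) = 0.5572 m³/s

0.557 m³/s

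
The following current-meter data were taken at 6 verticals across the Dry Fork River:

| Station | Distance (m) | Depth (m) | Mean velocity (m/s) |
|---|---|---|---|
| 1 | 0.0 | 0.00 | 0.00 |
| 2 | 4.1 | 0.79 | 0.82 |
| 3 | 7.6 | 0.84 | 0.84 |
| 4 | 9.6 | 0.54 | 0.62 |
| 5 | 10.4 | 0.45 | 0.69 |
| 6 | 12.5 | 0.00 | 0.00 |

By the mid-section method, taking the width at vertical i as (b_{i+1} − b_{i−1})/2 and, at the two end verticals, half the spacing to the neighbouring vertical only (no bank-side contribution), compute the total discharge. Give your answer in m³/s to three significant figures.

w_2 = (7.6 − 0.0)/2 = 3.8 m; q_2 = 0.82 × 0.79 × 3.8 = 2.462 m³/s
w_3 = (9.6 − 4.1)/2 = 2.75 m; q_3 = 0.84 × 0.84 × 2.75 = 1.940 m³/s
w_4 = (10.4 − 7.6)/2 = 1.4 m; q_4 = 0.62 × 0.54 × 1.4 = 0.4687 m³/s
w_5 = (12.5 − 9.6)/2 = 1.45 m; q_5 = 0.69 × 0.45 × 1.45 = 0.4502 m³/s
Stations 1, 6 contribute zero (depth or velocity is 0).
Q = Σ qᵢ = 5.321 m³/s

5.32 m³/s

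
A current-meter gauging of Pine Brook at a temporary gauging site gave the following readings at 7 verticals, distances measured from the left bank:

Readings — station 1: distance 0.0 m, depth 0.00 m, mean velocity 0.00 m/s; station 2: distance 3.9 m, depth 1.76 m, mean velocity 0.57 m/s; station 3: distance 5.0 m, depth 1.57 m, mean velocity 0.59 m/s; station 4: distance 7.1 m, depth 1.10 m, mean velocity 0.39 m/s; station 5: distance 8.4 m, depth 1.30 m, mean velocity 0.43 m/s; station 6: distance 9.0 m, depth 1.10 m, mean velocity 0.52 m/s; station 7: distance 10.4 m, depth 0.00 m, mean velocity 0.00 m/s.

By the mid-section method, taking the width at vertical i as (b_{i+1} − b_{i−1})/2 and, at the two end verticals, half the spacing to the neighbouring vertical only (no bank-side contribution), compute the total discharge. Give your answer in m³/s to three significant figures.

w_2 = (5.0 − 0.0)/2 = 2.5 m; q_2 = 0.57 × 1.76 × 2.5 = 2.508 m³/s
w_3 = (7.1 − 3.9)/2 = 1.6 m; q_3 = 0.59 × 1.57 × 1.6 = 1.482 m³/s
w_4 = (8.4 − 5.0)/2 = 1.7 m; q_4 = 0.39 × 1.10 × 1.7 = 0.7293 m³/s
w_5 = (9.0 − 7.1)/2 = 0.95 m; q_5 = 0.43 × 1.30 × 0.95 = 0.5311 m³/s
w_6 = (10.4 − 8.4)/2 = 1 m; q_6 = 0.52 × 1.10 × 1 = 0.5720 m³/s
Stations 1, 7 contribute zero (depth or velocity is 0).
Q = Σ qᵢ = 5.822 m³/s

5.82 m³/s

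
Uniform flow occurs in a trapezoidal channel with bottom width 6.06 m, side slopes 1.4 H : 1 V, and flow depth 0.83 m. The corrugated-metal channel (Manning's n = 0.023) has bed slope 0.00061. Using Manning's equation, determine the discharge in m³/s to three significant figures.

4.94 m³/s

A = (b + z·y)·y = (6.06 + 1.4×0.83)×0.83 = 5.994 m²
P = b + 2y√(1+z²) = 6.06 + 2×0.83×√(1+1.4²) = 8.916 m
R = A/P = 5.994/8.916 = 0.6723 m
Q = (1/n)·A·R^(2/3)·S^(1/2) = (1/0.023) × 5.994 × 0.6723^(2/3) × 0.00061^(1/2) = 4.940 m³/s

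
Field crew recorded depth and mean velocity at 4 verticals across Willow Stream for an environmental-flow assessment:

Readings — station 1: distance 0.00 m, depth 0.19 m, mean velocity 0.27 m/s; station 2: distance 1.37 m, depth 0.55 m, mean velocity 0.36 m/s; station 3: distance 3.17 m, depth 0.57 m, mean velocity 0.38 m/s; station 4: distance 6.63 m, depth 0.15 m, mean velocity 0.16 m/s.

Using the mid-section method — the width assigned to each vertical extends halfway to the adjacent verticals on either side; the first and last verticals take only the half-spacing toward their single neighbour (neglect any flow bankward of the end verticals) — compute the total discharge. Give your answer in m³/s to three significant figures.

0.960 m³/s

w_1 = (1.37 − 0.00)/2 = 0.685 m; q_1 = 0.27 × 0.19 × 0.685 = 0.03514 m³/s
w_2 = (3.17 − 0.00)/2 = 1.585 m; q_2 = 0.36 × 0.55 × 1.585 = 0.3138 m³/s
w_3 = (6.63 − 1.37)/2 = 2.63 m; q_3 = 0.38 × 0.57 × 2.63 = 0.5697 m³/s
w_4 = (6.63 − 3.17)/2 = 1.73 m; q_4 = 0.16 × 0.15 × 1.73 = 0.04152 m³/s
Q = Σ qᵢ = 0.9601 m³/s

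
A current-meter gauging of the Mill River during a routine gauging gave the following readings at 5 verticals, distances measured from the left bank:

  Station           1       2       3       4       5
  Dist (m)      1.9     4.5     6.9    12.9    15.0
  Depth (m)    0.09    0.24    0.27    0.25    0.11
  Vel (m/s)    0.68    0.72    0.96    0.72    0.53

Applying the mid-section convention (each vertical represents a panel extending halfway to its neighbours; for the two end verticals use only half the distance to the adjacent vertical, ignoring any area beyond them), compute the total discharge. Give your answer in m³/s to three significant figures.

2.39 m³/s

w_1 = (4.5 − 1.9)/2 = 1.3 m; q_1 = 0.68 × 0.09 × 1.3 = 0.07956 m³/s
w_2 = (6.9 − 1.9)/2 = 2.5 m; q_2 = 0.72 × 0.24 × 2.5 = 0.4320 m³/s
w_3 = (12.9 − 4.5)/2 = 4.2 m; q_3 = 0.96 × 0.27 × 4.2 = 1.089 m³/s
w_4 = (15.0 − 6.9)/2 = 4.05 m; q_4 = 0.72 × 0.25 × 4.05 = 0.7290 m³/s
w_5 = (15.0 − 12.9)/2 = 1.05 m; q_5 = 0.53 × 0.11 × 1.05 = 0.06122 m³/s
Q = Σ qᵢ = 2.390 m³/s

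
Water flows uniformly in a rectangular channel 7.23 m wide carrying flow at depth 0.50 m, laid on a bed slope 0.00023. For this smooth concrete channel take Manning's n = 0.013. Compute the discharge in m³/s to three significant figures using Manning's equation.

A = b·y = 7.23 × 0.50 = 3.615 m²
P = b + 2y = 7.23 + 2×0.50 = 8.230 m
R = A/P = 3.615/8.230 = 0.4392 m
Q = (1/n)·A·R^(2/3)·S^(1/2) = (1/0.013) × 3.615 × 0.4392^(2/3) × 0.00023^(1/2) = 2.437 m³/s

2.44 m³/s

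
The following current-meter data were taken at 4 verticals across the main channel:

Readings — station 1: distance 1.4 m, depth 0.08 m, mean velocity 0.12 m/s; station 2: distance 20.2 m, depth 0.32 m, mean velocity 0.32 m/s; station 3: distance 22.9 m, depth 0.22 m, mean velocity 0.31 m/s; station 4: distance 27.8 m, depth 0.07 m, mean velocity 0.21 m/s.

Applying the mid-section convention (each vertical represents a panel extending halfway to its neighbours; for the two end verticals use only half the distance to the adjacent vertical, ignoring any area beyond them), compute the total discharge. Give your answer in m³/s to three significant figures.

1.49 m³/s

w_1 = (20.2 − 1.4)/2 = 9.4 m; q_1 = 0.12 × 0.08 × 9.4 = 0.09024 m³/s
w_2 = (22.9 − 1.4)/2 = 10.75 m; q_2 = 0.32 × 0.32 × 10.75 = 1.101 m³/s
w_3 = (27.8 − 20.2)/2 = 3.8 m; q_3 = 0.31 × 0.22 × 3.8 = 0.2592 m³/s
w_4 = (27.8 − 22.9)/2 = 2.45 m; q_4 = 0.21 × 0.07 × 2.45 = 0.03602 m³/s
Q = Σ qᵢ = 1.486 m³/s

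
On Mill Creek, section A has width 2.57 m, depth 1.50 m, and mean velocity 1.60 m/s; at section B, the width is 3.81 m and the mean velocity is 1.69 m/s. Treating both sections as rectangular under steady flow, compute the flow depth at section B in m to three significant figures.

Q = A₁V₁ = (2.57×1.50) × 1.60 = 6.168 m³/s
d₂ = Q/(b₂ V₂) = 6.168/(3.81×1.69) = 0.9579 m

0.958 m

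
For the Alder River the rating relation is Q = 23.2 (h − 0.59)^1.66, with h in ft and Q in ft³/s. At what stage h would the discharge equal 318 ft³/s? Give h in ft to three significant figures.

h − h₀ = (Q/C)^(1/b) = (318/23.2)^(1/1.66) = 4.841 ft
h = 0.59 + 4.841 = 5.431 ft

5.43 ft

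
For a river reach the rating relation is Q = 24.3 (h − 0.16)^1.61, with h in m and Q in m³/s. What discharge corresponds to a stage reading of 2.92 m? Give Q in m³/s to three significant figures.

Q = 24.3 × (2.92 − 0.16)^1.61 = 24.3 × 2.76^1.61 = 124.6 m³/s

125 m³/s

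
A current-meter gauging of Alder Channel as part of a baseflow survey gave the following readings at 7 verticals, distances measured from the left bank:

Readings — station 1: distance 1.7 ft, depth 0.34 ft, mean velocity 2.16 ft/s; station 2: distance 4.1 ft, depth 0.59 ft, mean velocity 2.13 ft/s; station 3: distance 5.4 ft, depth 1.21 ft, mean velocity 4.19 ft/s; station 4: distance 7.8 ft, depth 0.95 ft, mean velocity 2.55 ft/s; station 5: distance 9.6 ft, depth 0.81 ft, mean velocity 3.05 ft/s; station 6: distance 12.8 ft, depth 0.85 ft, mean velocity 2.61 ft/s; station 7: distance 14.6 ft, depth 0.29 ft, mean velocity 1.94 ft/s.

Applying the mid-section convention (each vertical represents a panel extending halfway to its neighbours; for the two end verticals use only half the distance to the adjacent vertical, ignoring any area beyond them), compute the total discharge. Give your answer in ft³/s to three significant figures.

29.9 ft³/s

w_1 = (4.1 − 1.7)/2 = 1.2 ft; q_1 = 2.16 × 0.34 × 1.2 = 0.8813 ft³/s
w_2 = (5.4 − 1.7)/2 = 1.85 ft; q_2 = 2.13 × 0.59 × 1.85 = 2.325 ft³/s
w_3 = (7.8 − 4.1)/2 = 1.85 ft; q_3 = 4.19 × 1.21 × 1.85 = 9.379 ft³/s
w_4 = (9.6 − 5.4)/2 = 2.1 ft; q_4 = 2.55 × 0.95 × 2.1 = 5.087 ft³/s
w_5 = (12.8 − 7.8)/2 = 2.5 ft; q_5 = 3.05 × 0.81 × 2.5 = 6.176 ft³/s
w_6 = (14.6 − 9.6)/2 = 2.5 ft; q_6 = 2.61 × 0.85 × 2.5 = 5.546 ft³/s
w_7 = (14.6 − 12.8)/2 = 0.9 ft; q_7 = 1.94 × 0.29 × 0.9 = 0.5063 ft³/s
Q = Σ qᵢ = 29.90 ft³/s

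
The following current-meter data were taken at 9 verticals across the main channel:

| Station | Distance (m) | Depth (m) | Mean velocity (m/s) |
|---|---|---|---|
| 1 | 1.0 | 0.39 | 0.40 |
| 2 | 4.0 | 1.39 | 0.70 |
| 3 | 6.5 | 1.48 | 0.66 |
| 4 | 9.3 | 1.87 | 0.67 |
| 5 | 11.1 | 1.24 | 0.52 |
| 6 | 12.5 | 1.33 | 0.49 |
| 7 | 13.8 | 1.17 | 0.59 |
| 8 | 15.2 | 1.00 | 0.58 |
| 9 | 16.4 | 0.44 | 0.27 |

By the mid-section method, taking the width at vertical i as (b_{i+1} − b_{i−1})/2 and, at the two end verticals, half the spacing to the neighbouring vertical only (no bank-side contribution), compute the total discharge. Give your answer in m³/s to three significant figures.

12.0 m³/s

w_1 = (4.0 − 1.0)/2 = 1.5 m; q_1 = 0.40 × 0.39 × 1.5 = 0.2340 m³/s
w_2 = (6.5 − 1.0)/2 = 2.75 m; q_2 = 0.70 × 1.39 × 2.75 = 2.676 m³/s
w_3 = (9.3 − 4.0)/2 = 2.65 m; q_3 = 0.66 × 1.48 × 2.65 = 2.589 m³/s
w_4 = (11.1 − 6.5)/2 = 2.3 m; q_4 = 0.67 × 1.87 × 2.3 = 2.882 m³/s
w_5 = (12.5 − 9.3)/2 = 1.6 m; q_5 = 0.52 × 1.24 × 1.6 = 1.032 m³/s
w_6 = (13.8 − 11.1)/2 = 1.35 m; q_6 = 0.49 × 1.33 × 1.35 = 0.8798 m³/s
w_7 = (15.2 − 12.5)/2 = 1.35 m; q_7 = 0.59 × 1.17 × 1.35 = 0.9319 m³/s
w_8 = (16.4 − 13.8)/2 = 1.3 m; q_8 = 0.58 × 1.00 × 1.3 = 0.7540 m³/s
w_9 = (16.4 − 15.2)/2 = 0.6 m; q_9 = 0.27 × 0.44 × 0.6 = 0.07128 m³/s
Q = Σ qᵢ = 12.05 m³/s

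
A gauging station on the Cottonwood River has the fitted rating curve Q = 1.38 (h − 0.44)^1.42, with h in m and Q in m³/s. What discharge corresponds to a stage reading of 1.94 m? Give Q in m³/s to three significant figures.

2.45 m³/s

Q = 1.38 × (1.94 − 0.44)^1.42 = 1.38 × 1.5^1.42 = 2.454 m³/s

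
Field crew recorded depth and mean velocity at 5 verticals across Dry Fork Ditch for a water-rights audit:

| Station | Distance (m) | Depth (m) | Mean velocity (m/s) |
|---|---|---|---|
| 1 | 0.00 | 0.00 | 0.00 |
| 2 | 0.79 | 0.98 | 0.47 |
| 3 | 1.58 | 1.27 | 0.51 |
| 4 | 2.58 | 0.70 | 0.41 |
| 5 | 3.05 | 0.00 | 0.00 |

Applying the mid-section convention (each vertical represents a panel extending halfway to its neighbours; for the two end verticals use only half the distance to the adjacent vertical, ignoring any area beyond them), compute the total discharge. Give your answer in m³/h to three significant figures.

w_2 = (1.58 − 0.00)/2 = 0.79 m; q_2 = 0.47 × 0.98 × 0.79 = 0.3639 m³/s
w_3 = (2.58 − 0.79)/2 = 0.895 m; q_3 = 0.51 × 1.27 × 0.895 = 0.5797 m³/s
w_4 = (3.05 − 1.58)/2 = 0.735 m; q_4 = 0.41 × 0.70 × 0.735 = 0.2109 m³/s
Stations 1, 5 contribute zero (depth or velocity is 0).
Q = Σ qᵢ = 1.155 m³/s
= 1.155 × 3600 = 4156 m³/h

4160 m³/h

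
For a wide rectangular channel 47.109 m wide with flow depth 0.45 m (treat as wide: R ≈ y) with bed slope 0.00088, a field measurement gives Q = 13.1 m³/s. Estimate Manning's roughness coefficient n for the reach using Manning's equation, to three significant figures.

0.0282

A = b·y = 47.109 × 0.45 = 21.20 m²
Wide channel: R ≈ y = 0.45 m
n = (1/Q)·A·R^(2/3)·S^(1/2) = (1/13.1) × 21.20 × 0.5872 × 0.02966 = 0.02819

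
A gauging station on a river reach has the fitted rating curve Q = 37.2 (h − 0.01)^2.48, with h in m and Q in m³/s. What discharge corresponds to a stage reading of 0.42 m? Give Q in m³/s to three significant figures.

4.08 m³/s

Q = 37.2 × (0.42 − 0.01)^2.48 = 37.2 × 0.41^2.48 = 4.076 m³/s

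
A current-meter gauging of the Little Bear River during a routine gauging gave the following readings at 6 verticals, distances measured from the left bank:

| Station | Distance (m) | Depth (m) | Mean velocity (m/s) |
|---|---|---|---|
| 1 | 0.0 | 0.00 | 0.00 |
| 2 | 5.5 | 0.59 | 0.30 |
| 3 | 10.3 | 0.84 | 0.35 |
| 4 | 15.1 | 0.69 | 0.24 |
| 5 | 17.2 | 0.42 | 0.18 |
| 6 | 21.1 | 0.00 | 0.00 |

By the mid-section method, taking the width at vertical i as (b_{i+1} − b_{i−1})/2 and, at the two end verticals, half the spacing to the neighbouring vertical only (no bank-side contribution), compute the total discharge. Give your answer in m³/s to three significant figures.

w_2 = (10.3 − 0.0)/2 = 5.15 m; q_2 = 0.30 × 0.59 × 5.15 = 0.9116 m³/s
w_3 = (15.1 − 5.5)/2 = 4.8 m; q_3 = 0.35 × 0.84 × 4.8 = 1.411 m³/s
w_4 = (17.2 − 10.3)/2 = 3.45 m; q_4 = 0.24 × 0.69 × 3.45 = 0.5713 m³/s
w_5 = (21.1 − 15.1)/2 = 3 m; q_5 = 0.18 × 0.42 × 3 = 0.2268 m³/s
Stations 1, 6 contribute zero (depth or velocity is 0).
Q = Σ qᵢ = 3.121 m³/s

3.12 m³/s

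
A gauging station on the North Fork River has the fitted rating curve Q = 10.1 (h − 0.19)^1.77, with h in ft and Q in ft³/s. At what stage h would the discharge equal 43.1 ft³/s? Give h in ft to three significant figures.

2.46 ft

h − h₀ = (Q/C)^(1/b) = (43.1/10.1)^(1/1.77) = 2.270 ft
h = 0.19 + 2.270 = 2.460 ft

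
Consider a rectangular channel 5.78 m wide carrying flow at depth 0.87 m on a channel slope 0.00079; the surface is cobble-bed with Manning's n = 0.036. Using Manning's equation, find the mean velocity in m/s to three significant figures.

0.597 m/s

A = b·y = 5.78 × 0.87 = 5.029 m²
P = b + 2y = 5.78 + 2×0.87 = 7.520 m
R = A/P = 5.029/7.520 = 0.6687 m
Q = (1/n)·A·R^(2/3)·S^(1/2) = (1/0.036) × 5.029 × 0.6687^(2/3) × 0.00079^(1/2) = 3.002 m³/s
V = Q/A = 3.002/5.029 = 0.5970 m/s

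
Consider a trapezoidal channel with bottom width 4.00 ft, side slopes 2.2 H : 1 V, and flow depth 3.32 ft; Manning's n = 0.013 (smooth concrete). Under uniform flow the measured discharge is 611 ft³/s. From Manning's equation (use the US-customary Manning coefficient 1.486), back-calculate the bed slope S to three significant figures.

0.00879

A = (b + z·y)·y = (4.00 + 2.2×3.32)×3.32 = 37.53 ft²
P = b + 2y√(1+z²) = 4.00 + 2×3.32×√(1+2.2²) = 20.05 ft
R = A/P = 37.53/20.05 = 1.872 ft
S = (Q·n / (1.486·A·R^(2/3)))² = (611×0.013 / (1.486×37.53×1.519))² = 0.008792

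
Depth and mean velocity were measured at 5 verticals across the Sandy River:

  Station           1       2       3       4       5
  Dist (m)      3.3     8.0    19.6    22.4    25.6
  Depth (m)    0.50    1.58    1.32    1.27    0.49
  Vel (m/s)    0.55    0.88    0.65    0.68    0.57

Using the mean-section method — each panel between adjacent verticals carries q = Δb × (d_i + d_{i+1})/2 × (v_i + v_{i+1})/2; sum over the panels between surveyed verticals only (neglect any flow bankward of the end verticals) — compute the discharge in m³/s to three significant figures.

Panel 1-2: Δb = 4.7 m, d̄ = (0.50+1.58)/2 = 1.04, v̄ = (0.55+0.88)/2 = 0.715 → q = 4.7×1.04×0.715 = 3.495 m³/s
Panel 2-3: Δb = 11.6 m, d̄ = (1.58+1.32)/2 = 1.45, v̄ = (0.88+0.65)/2 = 0.765 → q = 11.6×1.45×0.765 = 12.87 m³/s
Panel 3-4: Δb = 2.8 m, d̄ = (1.32+1.27)/2 = 1.295, v̄ = (0.65+0.68)/2 = 0.665 → q = 2.8×1.295×0.665 = 2.411 m³/s
Panel 4-5: Δb = 3.2 m, d̄ = (1.27+0.49)/2 = 0.88, v̄ = (0.68+0.57)/2 = 0.625 → q = 3.2×0.88×0.625 = 1.760 m³/s
Q = Σ q = 20.53 m³/s

20.5 m³/s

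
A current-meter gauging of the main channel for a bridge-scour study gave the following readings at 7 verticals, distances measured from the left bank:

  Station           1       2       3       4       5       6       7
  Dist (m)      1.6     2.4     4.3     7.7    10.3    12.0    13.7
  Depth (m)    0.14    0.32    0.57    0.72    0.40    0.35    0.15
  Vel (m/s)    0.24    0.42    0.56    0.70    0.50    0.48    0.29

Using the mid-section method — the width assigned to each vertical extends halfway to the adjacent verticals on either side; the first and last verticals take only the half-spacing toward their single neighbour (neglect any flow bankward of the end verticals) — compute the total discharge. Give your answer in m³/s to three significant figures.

3.31 m³/s

w_1 = (2.4 − 1.6)/2 = 0.4 m; q_1 = 0.24 × 0.14 × 0.4 = 0.01344 m³/s
w_2 = (4.3 − 1.6)/2 = 1.35 m; q_2 = 0.42 × 0.32 × 1.35 = 0.1814 m³/s
w_3 = (7.7 − 2.4)/2 = 2.65 m; q_3 = 0.56 × 0.57 × 2.65 = 0.8459 m³/s
w_4 = (10.3 − 4.3)/2 = 3 m; q_4 = 0.70 × 0.72 × 3 = 1.512 m³/s
w_5 = (12.0 − 7.7)/2 = 2.15 m; q_5 = 0.50 × 0.40 × 2.15 = 0.4300 m³/s
w_6 = (13.7 − 10.3)/2 = 1.7 m; q_6 = 0.48 × 0.35 × 1.7 = 0.2856 m³/s
w_7 = (13.7 − 12.0)/2 = 0.85 m; q_7 = 0.29 × 0.15 × 0.85 = 0.03698 m³/s
Q = Σ qᵢ = 3.305 m³/s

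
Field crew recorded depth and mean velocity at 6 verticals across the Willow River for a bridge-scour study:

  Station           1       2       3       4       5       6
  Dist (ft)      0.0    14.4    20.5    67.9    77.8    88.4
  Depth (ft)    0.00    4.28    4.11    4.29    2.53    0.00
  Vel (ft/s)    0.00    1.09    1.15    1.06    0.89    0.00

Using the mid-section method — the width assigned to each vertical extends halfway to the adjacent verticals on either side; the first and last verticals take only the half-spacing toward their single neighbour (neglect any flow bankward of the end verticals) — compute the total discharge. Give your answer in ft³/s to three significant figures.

w_2 = (20.5 − 0.0)/2 = 10.25 ft; q_2 = 1.09 × 4.28 × 10.25 = 47.82 ft³/s
w_3 = (67.9 − 14.4)/2 = 26.75 ft; q_3 = 1.15 × 4.11 × 26.75 = 126.4 ft³/s
w_4 = (77.8 − 20.5)/2 = 28.65 ft; q_4 = 1.06 × 4.29 × 28.65 = 130.3 ft³/s
w_5 = (88.4 − 67.9)/2 = 10.25 ft; q_5 = 0.89 × 2.53 × 10.25 = 23.08 ft³/s
Stations 1, 6 contribute zero (depth or velocity is 0).
Q = Σ qᵢ = 327.6 ft³/s

328 ft³/s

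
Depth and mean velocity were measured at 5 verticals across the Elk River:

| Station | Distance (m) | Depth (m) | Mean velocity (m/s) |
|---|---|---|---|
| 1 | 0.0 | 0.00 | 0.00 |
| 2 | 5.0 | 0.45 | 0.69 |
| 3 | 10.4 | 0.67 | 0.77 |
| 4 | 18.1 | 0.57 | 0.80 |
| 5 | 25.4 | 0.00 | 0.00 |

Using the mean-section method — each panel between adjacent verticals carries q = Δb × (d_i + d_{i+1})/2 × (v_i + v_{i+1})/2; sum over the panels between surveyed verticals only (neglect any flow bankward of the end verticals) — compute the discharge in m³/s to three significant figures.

Panel 1-2: Δb = 5 m, d̄ = (0.00+0.45)/2 = 0.225, v̄ = (0.00+0.69)/2 = 0.345 → q = 5×0.225×0.345 = 0.3881 m³/s
Panel 2-3: Δb = 5.4 m, d̄ = (0.45+0.67)/2 = 0.56, v̄ = (0.69+0.77)/2 = 0.73 → q = 5.4×0.56×0.73 = 2.208 m³/s
Panel 3-4: Δb = 7.7 m, d̄ = (0.67+0.57)/2 = 0.62, v̄ = (0.77+0.80)/2 = 0.785 → q = 7.7×0.62×0.785 = 3.748 m³/s
Panel 4-5: Δb = 7.3 m, d̄ = (0.57+0.00)/2 = 0.285, v̄ = (0.80+0.00)/2 = 0.4 → q = 7.3×0.285×0.4 = 0.8322 m³/s
Q = Σ q = 7.175 m³/s

7.18 m³/s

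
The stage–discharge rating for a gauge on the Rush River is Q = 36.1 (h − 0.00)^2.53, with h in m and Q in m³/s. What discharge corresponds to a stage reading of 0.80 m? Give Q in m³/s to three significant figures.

20.5 m³/s

Q = 36.1 × (0.80 − 0.00)^2.53 = 36.1 × 0.8^2.53 = 20.53 m³/s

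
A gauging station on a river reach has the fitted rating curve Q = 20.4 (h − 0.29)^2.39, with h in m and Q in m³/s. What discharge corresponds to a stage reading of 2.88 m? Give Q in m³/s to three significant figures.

Q = 20.4 × (2.88 − 0.29)^2.39 = 20.4 × 2.59^2.39 = 198.3 m³/s

198 m³/s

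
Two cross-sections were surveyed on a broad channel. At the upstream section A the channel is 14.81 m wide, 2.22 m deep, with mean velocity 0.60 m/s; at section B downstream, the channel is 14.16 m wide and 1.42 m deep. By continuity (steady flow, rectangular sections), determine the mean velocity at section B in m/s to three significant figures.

Q = A₁V₁ = (14.81×2.22) × 0.60 = 19.73 m³/s
A₂ = 14.16 × 1.42 = 20.11 m²
V₂ = Q/A₂ = 19.73/20.11 = 0.9811 m/s

0.981 m/s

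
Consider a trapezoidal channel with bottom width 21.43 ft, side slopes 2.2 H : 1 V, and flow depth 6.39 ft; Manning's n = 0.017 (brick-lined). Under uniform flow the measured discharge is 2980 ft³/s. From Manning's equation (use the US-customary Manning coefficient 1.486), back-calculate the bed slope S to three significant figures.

0.00320

A = (b + z·y)·y = (21.43 + 2.2×6.39)×6.39 = 226.8 ft²
P = b + 2y√(1+z²) = 21.43 + 2×6.39×√(1+2.2²) = 52.31 ft
R = A/P = 226.8/52.31 = 4.335 ft
S = (Q·n / (1.486·A·R^(2/3)))² = (2980×0.017 / (1.486×226.8×2.659))² = 0.003198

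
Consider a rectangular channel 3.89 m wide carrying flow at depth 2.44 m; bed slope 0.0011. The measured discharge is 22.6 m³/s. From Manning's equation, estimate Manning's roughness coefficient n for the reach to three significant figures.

A = b·y = 3.89 × 2.44 = 9.492 m²
P = b + 2y = 3.89 + 2×2.44 = 8.770 m
R = A/P = 9.492/8.770 = 1.082 m
n = (1/Q)·A·R^(2/3)·S^(1/2) = (1/22.6) × 9.492 × 1.054 × 0.03317 = 0.01468

0.0147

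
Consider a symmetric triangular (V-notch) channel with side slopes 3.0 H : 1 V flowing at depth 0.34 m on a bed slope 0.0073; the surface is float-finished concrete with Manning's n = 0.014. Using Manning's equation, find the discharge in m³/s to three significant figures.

A = z·y² = 3.0×0.34² = 0.3468 m²
P = 2y√(1+z²) = 2×0.34×√(1+3.0²) = 2.150 m
R = A/P = 0.3468/2.150 = 0.1613 m
Q = (1/n)·A·R^(2/3)·S^(1/2) = (1/0.014) × 0.3468 × 0.1613^(2/3) × 0.0073^(1/2) = 0.6271 m³/s

0.627 m³/s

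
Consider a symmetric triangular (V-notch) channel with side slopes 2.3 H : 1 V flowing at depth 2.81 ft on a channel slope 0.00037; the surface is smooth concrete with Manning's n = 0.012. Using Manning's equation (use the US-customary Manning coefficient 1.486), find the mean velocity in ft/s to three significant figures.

A = z·y² = 2.3×2.81² = 18.16 ft²
P = 2y√(1+z²) = 2×2.81×√(1+2.3²) = 14.09 ft
R = A/P = 18.16/14.09 = 1.288 ft
Q = (1.486/n)·A·R^(2/3)·S^(1/2) = (1.486/0.012) × 18.16 × 1.288^(2/3) × 0.00037^(1/2) = 51.22 ft³/s
V = Q/A = 51.22/18.16 = 2.820 ft/s

2.82 ft/s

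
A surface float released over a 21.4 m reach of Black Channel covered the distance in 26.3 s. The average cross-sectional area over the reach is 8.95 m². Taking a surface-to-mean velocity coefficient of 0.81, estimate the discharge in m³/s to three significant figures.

v_surface = L / t̄ = 21.4 / 26.3 = 0.8137 m/s
v_mean = 0.81 × 0.8137 = 0.6591 m/s
Q = A × v_mean = 8.95 × 0.6591 = 5.899 m³/s

5.90 m³/s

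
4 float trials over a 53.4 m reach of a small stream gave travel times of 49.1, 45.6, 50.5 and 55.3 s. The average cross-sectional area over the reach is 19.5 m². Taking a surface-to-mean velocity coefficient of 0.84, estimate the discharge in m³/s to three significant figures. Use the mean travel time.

17.5 m³/s

t̄ = (49.1 + 45.6 + 50.5 + 55.3) / 4 = 50.125 s
v_surface = L / t̄ = 53.4 / 50.125 = 1.065 m/s
v_mean = 0.84 × 1.065 = 0.8949 m/s
Q = A × v_mean = 19.5 × 0.8949 = 17.45 m³/s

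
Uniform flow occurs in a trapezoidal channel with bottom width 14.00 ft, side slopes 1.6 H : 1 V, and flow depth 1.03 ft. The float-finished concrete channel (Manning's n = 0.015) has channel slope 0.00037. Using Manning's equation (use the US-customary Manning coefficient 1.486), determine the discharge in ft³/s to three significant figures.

28.7 ft³/s

A = (b + z·y)·y = (14.00 + 1.6×1.03)×1.03 = 16.12 ft²
P = b + 2y√(1+z²) = 14.00 + 2×1.03×√(1+1.6²) = 17.89 ft
R = A/P = 16.12/17.89 = 0.9011 ft
Q = (1.486/n)·A·R^(2/3)·S^(1/2) = (1.486/0.015) × 16.12 × 0.9011^(2/3) × 0.00037^(1/2) = 28.65 ft³/s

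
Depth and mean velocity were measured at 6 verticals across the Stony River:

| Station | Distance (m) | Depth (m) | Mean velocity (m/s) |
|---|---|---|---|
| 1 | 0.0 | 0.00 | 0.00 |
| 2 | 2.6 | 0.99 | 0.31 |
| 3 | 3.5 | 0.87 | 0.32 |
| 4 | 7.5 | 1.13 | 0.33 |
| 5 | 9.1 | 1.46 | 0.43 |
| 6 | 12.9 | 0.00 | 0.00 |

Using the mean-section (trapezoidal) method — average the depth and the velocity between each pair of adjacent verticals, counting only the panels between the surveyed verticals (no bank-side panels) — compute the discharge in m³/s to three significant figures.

Panel 1-2: Δb = 2.6 m, d̄ = (0.00+0.99)/2 = 0.495, v̄ = (0.00+0.31)/2 = 0.155 → q = 2.6×0.495×0.155 = 0.1995 m³/s
Panel 2-3: Δb = 0.9 m, d̄ = (0.99+0.87)/2 = 0.93, v̄ = (0.31+0.32)/2 = 0.315 → q = 0.9×0.93×0.315 = 0.2637 m³/s
Panel 3-4: Δb = 4 m, d̄ = (0.87+1.13)/2 = 1, v̄ = (0.32+0.33)/2 = 0.325 → q = 4×1×0.325 = 1.300 m³/s
Panel 4-5: Δb = 1.6 m, d̄ = (1.13+1.46)/2 = 1.295, v̄ = (0.33+0.43)/2 = 0.38 → q = 1.6×1.295×0.38 = 0.7874 m³/s
Panel 5-6: Δb = 3.8 m, d̄ = (1.46+0.00)/2 = 0.73, v̄ = (0.43+0.00)/2 = 0.215 → q = 3.8×0.73×0.215 = 0.5964 m³/s
Q = Σ q = 3.147 m³/s

3.15 m³/s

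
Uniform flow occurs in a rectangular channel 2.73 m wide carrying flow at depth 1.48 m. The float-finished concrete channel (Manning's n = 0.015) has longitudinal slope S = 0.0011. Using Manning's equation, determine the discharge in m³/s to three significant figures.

7.11 m³/s

A = b·y = 2.73 × 1.48 = 4.040 m²
P = b + 2y = 2.73 + 2×1.48 = 5.690 m
R = A/P = 4.040/5.690 = 0.7101 m
Q = (1/n)·A·R^(2/3)·S^(1/2) = (1/0.015) × 4.040 × 0.7101^(2/3) × 0.0011^(1/2) = 7.111 m³/s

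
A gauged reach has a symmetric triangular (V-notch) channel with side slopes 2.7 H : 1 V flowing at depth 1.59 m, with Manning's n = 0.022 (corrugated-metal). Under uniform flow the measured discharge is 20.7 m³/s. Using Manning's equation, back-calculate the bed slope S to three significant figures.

0.00658

A = z·y² = 2.7×1.59² = 6.826 m²
P = 2y√(1+z²) = 2×1.59×√(1+2.7²) = 9.156 m
R = A/P = 6.826/9.156 = 0.7455 m
S = (Q·n / (1·A·R^(2/3)))² = (20.7×0.022 / (1×6.826×0.8222))² = 0.006585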